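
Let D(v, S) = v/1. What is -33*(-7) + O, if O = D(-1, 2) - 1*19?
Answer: 211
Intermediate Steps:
D(v, S) = v (D(v, S) = v*1 = v)
O = -20 (O = -1 - 1*19 = -1 - 19 = -20)
-33*(-7) + O = -33*(-7) - 20 = 231 - 20 = 211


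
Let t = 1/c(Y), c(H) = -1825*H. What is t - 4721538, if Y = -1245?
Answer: -10727924528249/2272125 ≈ -4.7215e+6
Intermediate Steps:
t = 1/2272125 (t = 1/(-1825*(-1245)) = 1/2272125 ≈ 4.4012e-7)
t - 4721538 = 1/2272125 - 4721538 = -10727924528249/2272125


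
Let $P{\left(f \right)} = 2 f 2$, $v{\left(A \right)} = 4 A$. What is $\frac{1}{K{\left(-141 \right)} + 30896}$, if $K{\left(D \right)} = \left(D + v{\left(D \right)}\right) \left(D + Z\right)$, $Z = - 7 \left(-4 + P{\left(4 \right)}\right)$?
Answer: $\frac{1}{189521} \approx 5.2765 \cdot 10^{-6}$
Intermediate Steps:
$P{\left(f \right)} = 4 f$
$Z = -84$ ($Z = - 7 \left(-4 + 4 \cdot 4\right) = - 7 \left(-4 + 16\right) = \left(-7\right) 12 = -84$)
$K{\left(D \right)} = 5 D \left(-84 + D\right)$ ($K{\left(D \right)} = \left(D + 4 D\right) \left(D - 84\right) = 5 D \left(-84 + D\right)$)
$\frac{1}{K{\left(-141 \right)} + 30896} = \frac{1}{5 \left(-141\right) \left(-84 - 141\right) + 30896} = \frac{1}{5 \left(-141\right) \left(-225\right) + 30896} = \frac{1}{158625 + 30896} = \frac{1}{189521}$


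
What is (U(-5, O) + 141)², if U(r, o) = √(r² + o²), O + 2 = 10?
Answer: (141 + √89)² ≈ 22630.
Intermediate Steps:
O = 8 (O = -2 + 10 = 8)
U(r, o) = √(o² + r²)
(U(-5, O) + 141)² = (√(8² + (-5)²) + 141)² = (√(64 + 25) + 141)² = (√89 + 141)² = (141 + √89)²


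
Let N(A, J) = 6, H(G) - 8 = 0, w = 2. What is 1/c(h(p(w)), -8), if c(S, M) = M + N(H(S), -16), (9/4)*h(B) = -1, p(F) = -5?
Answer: -½ ≈ -0.50000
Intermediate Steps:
h(B) = -4/9 (h(B) = (4/9)*(-1) = -4/9)
H(G) = 8 (H(G) = 8 + 0 = 8)
c(S, M) = 6 + M (c(S, M) = M + 6 = 6 + M)
1/c(h(p(w)), -8) = 1/(6 - 8) = 1/(-2) = -½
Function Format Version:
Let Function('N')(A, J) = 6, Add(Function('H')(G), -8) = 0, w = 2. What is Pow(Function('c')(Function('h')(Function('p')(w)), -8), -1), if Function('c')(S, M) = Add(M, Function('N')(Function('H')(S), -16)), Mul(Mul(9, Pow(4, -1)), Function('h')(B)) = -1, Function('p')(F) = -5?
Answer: Rational(-1, 2) ≈ -0.50000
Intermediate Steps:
Function('h')(B) = Rational(-4, 9) (Function('h')(B) = Mul(Rational(4, 9), -1) = Rational(-4, 9))
Function('H')(G) = 8 (Function('H')(G) = Add(8, 0) = 8)
Function('c')(S, M) = Add(6, M) (Function('c')(S, M) = Add(M, 6) = Add(6, M))
Pow(Function('c')(Function('h')(Function('p')(w)), -8), -1) = Pow(Add(6, -8), -1) = Pow(-2, -1) = Rational(-1, 2)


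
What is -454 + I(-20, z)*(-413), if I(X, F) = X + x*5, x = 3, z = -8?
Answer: 1611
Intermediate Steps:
I(X, F) = 15 + X (I(X, F) = X + 3*5 = X + 15 = 15 + X)
-454 + I(-20, z)*(-413) = -454 + (15 - 20)*(-413) = -454 - 5*(-413) = -454 + 2065 = 1611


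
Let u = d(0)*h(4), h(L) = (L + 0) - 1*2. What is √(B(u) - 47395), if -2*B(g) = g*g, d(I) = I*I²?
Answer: I*√47395 ≈ 217.7*I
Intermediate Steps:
h(L) = -2 + L (h(L) = L - 2 = -2 + L)
d(I) = I³
u = 0 (u = 0³*(-2 + 4) = 0*2 = 0)
B(g) = -g²/2 (B(g) = -g*g/2 = -g²/2)
√(B(u) - 47395) = √(-½*0² - 47395) = √(-½*0 - 47395) = √(0 - 47395) = √(-47395) = I*√47395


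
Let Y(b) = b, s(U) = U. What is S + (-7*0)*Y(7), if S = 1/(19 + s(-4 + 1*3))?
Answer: 1/18 ≈ 0.055556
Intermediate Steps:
S = 1/18 (S = 1/(19 + (-4 + 1*3)) = 1/(19 + (-4 + 3)) = 1/(19 - 1) = 1/18 ≈ 0.055556)
S + (-7*0)*Y(7) = 1/18 - 7*0*7 = 1/18 + 0*7 = 1/18 + 0 = 1/18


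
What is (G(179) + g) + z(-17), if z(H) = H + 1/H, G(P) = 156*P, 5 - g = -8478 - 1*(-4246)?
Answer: 546447/17 ≈ 32144.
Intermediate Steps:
g = 4237 (g = 5 - (-8478 - 1*(-4246)) = 5 - (-8478 + 4246) = 5 - 1*(-4232) = 5 + 4232 = 4237)
(G(179) + g) + z(-17) = (156*179 + 4237) + (-17 + 1/(-17)) = (27924 + 4237) + (-17 - 1/17) = 32161 - 290/17 = 546447/17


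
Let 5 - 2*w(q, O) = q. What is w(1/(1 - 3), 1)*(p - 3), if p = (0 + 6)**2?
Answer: 363/4 ≈ 90.750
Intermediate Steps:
p = 36 (p = 6**2 = 36)
w(q, O) = 5/2 - q/2
w(1/(1 - 3), 1)*(p - 3) = (5/2 - 1/(2*(1 - 3)))*(36 - 3) = (5/2 - 1/2/(-2))*33 = (5/2 - 1/2*(-1/2))*33 = (5/2 + 1/4)*33 = (11/4)*33 = 363/4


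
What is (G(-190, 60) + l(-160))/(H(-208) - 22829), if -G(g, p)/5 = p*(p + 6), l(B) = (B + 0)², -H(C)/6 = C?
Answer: -5800/21581 ≈ -0.26875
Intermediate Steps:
H(C) = -6*C
l(B) = B²
G(g, p) = -5*p*(6 + p) (G(g, p) = -5*p*(p + 6) = -5*p*(6 + p))
(G(-190, 60) + l(-160))/(H(-208) - 22829) = (-5*60*(6 + 60) + (-160)²)/(-6*(-208) - 22829) = (-5*60*66 + 25600)/(1248 - 22829) = (-19800 + 25600)/(-21581) = 5800*(-1/21581) = -5800/21581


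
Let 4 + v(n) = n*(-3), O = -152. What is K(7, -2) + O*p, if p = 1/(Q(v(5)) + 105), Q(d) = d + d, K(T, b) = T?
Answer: 317/67 ≈ 4.7313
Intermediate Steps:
v(n) = -4 - 3*n (v(n) = -4 + n*(-3) = -4 - 3*n)
Q(d) = 2*d
p = 1/67 (p = 1/(2*(-4 - 3*5) + 105) = 1/(2*(-4 - 15) + 105) = 1/(2*(-19) + 105) = 1/(-38 + 105) = 1/67 ≈ 0.014925)
K(7, -2) + O*p = 7 - 152*1/67 = 7 - 152/67 = 317/67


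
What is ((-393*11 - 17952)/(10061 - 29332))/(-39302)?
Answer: -22275/757388842 ≈ -2.9410e-5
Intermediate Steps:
((-393*11 - 17952)/(10061 - 29332))/(-39302) = ((-4323 - 17952)/(-19271))*(-1/39302) = -22275*(-1/19271)*(-1/39302) = (22275/19271)*(-1/39302) = -22275/757388842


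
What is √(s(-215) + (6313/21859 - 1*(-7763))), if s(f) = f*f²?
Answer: I*√4745003983653305/21859 ≈ 3151.3*I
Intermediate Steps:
s(f) = f³
√(s(-215) + (6313/21859 - 1*(-7763))) = √((-215)³ + (6313/21859 - 1*(-7763))) = √(-9938375 + (6313*(1/21859) + 7763)) = √(-9938375 + (6313/21859 + 7763)) = √(-9938375 + 169697730/21859) = √(-217073241395/21859) = I*√4745003983653305/21859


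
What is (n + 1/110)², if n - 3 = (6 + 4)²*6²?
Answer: 157078261561/12100 ≈ 1.2982e+7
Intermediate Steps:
n = 3603 (n = 3 + (6 + 4)²*6² = 3 + 10²*36 = 3 + 100*36 = 3 + 3600 = 3603)
(n + 1/110)² = (3603 + 1/110)² = (396331/110)² = 157078261561/12100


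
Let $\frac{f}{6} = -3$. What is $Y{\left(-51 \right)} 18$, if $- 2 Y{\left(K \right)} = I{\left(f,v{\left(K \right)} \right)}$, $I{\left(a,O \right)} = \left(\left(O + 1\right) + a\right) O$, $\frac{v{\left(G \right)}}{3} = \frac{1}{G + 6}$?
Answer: $- \frac{256}{25} \approx -10.24$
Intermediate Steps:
$f = -18$ ($f = 6 \left(-3\right) = -18$)
$v{\left(G \right)} = \frac{3}{6 + G}$ ($v{\left(G \right)} = \frac{3}{G + 6} = \frac{3}{6 + G}$)
$I{\left(a,O \right)} = O \left(1 + O + a\right)$ ($I{\left(a,O \right)} = \left(\left(1 + O\right) + a\right) O = \left(1 + O + a\right) O = O \left(1 + O + a\right)$)
$Y{\left(K \right)} = - \frac{3 \left(-17 + \frac{3}{6 + K}\right)}{2 \left(6 + K\right)}$ ($Y{\left(K \right)} = - \frac{\frac{3}{6 + K} \left(1 + \frac{3}{6 + K} - 18\right)}{2} = - \frac{\frac{3}{6 + K} \left(-17 + \frac{3}{6 + K}\right)}{2} = - \frac{3 \frac{1}{6 + K} \left(-17 + \frac{3}{6 + K}\right)}{2} = - \frac{3 \left(-17 + \frac{3}{6 + K}\right)}{2 \left(6 + K\right)}$)
$Y{\left(-51 \right)} 18 = \frac{3 \left(99 + 17 \left(-51\right)\right)}{2 \left(6 - 51\right)^{2}} \cdot 18 = \frac{3 \left(99 - 867\right)}{2 \cdot 2025} \cdot 18 = \frac{3}{2} \cdot \frac{1}{2025} \left(-768\right) 18 = \left(- \frac{128}{225}\right) 18 = - \frac{256}{25}$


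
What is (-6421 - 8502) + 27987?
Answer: 13064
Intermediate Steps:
(-6421 - 8502) + 27987 = -14923 + 27987 = 13064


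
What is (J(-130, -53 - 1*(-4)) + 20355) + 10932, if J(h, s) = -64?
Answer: 31223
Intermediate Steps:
(J(-130, -53 - 1*(-4)) + 20355) + 10932 = (-64 + 20355) + 10932 = 20291 + 10932 = 31223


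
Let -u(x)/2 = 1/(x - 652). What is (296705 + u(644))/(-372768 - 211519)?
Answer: -1186821/2337148 ≈ -0.50781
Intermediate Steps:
u(x) = -2/(-652 + x) (u(x) = -2/(x - 652) = -2/(-652 + x))
(296705 + u(644))/(-372768 - 211519) = (296705 - 2/(-652 + 644))/(-372768 - 211519) = (296705 - 2/(-8))/(-584287) = (296705 - 2*(-⅛))*(-1/584287) = (296705 + ¼)*(-1/584287) = (1186821/4)*(-1/584287) = -1186821/2337148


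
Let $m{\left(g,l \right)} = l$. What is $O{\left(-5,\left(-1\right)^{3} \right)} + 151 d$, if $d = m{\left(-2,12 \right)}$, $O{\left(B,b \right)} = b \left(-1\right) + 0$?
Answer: $1813$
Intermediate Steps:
$O{\left(B,b \right)} = - b$ ($O{\left(B,b \right)} = - b + 0 = - b$)
$d = 12$
$O{\left(-5,\left(-1\right)^{3} \right)} + 151 d = - \left(-1\right)^{3} + 151 \cdot 12 = \left(-1\right) \left(-1\right) + 1812 = 1 + 1812 = 1813$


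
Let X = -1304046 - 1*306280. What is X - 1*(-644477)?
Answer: -965849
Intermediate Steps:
X = -1610326 (X = -1304046 - 306280 = -1610326)
X - 1*(-644477) = -1610326 - 1*(-644477) = -1610326 + 644477 = -965849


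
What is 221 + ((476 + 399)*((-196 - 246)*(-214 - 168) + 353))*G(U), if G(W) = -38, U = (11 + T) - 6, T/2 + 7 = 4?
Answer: -5625800029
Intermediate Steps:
T = -6 (T = -14 + 2*4 = -14 + 8 = -6)
U = -1 (U = (11 - 6) - 6 = 5 - 6 = -1)
221 + ((476 + 399)*((-196 - 246)*(-214 - 168) + 353))*G(U) = 221 + ((476 + 399)*((-196 - 246)*(-214 - 168) + 353))*(-38) = 221 + (875*(-442*(-382) + 353))*(-38) = 221 + (875*(168844 + 353))*(-38) = 221 + (875*169197)*(-38) = 221 + 148047375*(-38) = 221 - 5625800250 = -5625800029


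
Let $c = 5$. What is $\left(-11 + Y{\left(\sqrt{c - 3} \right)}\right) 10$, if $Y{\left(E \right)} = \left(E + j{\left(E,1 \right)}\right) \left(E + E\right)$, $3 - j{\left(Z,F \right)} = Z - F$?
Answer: $-110 + 80 \sqrt{2} \approx 3.1371$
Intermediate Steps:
$j{\left(Z,F \right)} = 3 + F - Z$ ($j{\left(Z,F \right)} = 3 - \left(Z - F\right) = 3 + \left(F - Z\right) = 3 + F - Z$)
$Y{\left(E \right)} = 8 E$ ($Y{\left(E \right)} = \left(E + \left(3 + 1 - E\right)\right) \left(E + E\right) = \left(E - \left(-4 + E\right)\right) 2 E = 4 \cdot 2 E = 8 E$)
$\left(-11 + Y{\left(\sqrt{c - 3} \right)}\right) 10 = \left(-11 + 8 \sqrt{5 - 3}\right) 10 = \left(-11 + 8 \sqrt{2}\right) 10 = -110 + 80 \sqrt{2}$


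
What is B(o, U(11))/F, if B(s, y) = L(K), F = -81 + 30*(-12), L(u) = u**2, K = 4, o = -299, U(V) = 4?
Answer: -16/441 ≈ -0.036281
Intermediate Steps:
F = -441 (F = -81 - 360 = -441)
B(s, y) = 16 (B(s, y) = 4**2 = 16)
B(o, U(11))/F = 16/(-441) = 16*(-1/441) = -16/441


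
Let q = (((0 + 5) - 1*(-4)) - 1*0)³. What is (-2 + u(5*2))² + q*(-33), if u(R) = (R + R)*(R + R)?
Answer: 134347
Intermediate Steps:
u(R) = 4*R² (u(R) = (2*R)*(2*R) = 4*R²)
q = 729 (q = ((5 + 4) + 0)³ = (9 + 0)³ = 9³ = 729)
(-2 + u(5*2))² + q*(-33) = (-2 + 4*(5*2)²)² + 729*(-33) = (-2 + 4*10²)² - 24057 = (-2 + 4*100)² - 24057 = (-2 + 400)² - 24057 = 398² - 24057 = 158404 - 24057 = 134347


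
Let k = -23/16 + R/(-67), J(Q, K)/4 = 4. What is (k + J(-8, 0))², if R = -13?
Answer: 250240761/1149184 ≈ 217.76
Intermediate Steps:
J(Q, K) = 16 (J(Q, K) = 4*4 = 16)
k = -1333/1072 (k = -23/16 - 13/(-67) = -23*1/16 - 13*(-1/67) = -23/16 + 13/67 = -1333/1072 ≈ -1.2435)
(k + J(-8, 0))² = (-1333/1072 + 16)² = (15819/1072)² = 250240761/1149184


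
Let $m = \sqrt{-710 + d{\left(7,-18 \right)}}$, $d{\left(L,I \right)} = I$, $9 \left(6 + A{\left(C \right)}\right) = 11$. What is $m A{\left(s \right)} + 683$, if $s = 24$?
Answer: $683 - \frac{86 i \sqrt{182}}{9} \approx 683.0 - 128.91 i$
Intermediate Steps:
$A{\left(C \right)} = - \frac{43}{9}$ ($A{\left(C \right)} = -6 + \frac{1}{9} \cdot 11 = -6 + \frac{11}{9} = - \frac{43}{9}$)
$m = 2 i \sqrt{182}$ ($m = \sqrt{-710 - 18} = \sqrt{-728} = 2 i \sqrt{182} \approx 26.981 i$)
$m A{\left(s \right)} + 683 = 2 i \sqrt{182} \left(- \frac{43}{9}\right) + 683 = - \frac{86 i \sqrt{182}}{9} + 683 = 683 - \frac{86 i \sqrt{182}}{9}$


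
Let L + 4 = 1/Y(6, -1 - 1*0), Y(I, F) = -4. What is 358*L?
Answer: -3043/2 ≈ -1521.5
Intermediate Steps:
L = -17/4 (L = -4 + 1/(-4) = -4 + 1*(-¼) = -4 - ¼ = -17/4 ≈ -4.2500)
358*L = 358*(-17/4) = -3043/2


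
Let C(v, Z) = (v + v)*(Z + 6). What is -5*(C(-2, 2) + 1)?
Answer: 155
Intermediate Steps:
C(v, Z) = 2*v*(6 + Z) (C(v, Z) = (2*v)*(6 + Z) = 2*v*(6 + Z))
-5*(C(-2, 2) + 1) = -5*(2*(-2)*(6 + 2) + 1) = -5*(2*(-2)*8 + 1) = -5*(-32 + 1) = -5*(-31) = 155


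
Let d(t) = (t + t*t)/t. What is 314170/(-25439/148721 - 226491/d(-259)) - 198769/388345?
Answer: 1558230589916740573/4359483915750135 ≈ 357.43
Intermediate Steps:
d(t) = (t + t²)/t
314170/(-25439/148721 - 226491/d(-259)) - 198769/388345 = 314170/(-25439/148721 - 226491/(1 - 259)) - 198769/388345 = 314170/(-25439*1/148721 - 226491/(-258)) - 198769*1/388345 = 314170/(-25439/148721 - 226491*(-1/258)) - 198769/388345 = 314170/(-25439/148721 + 75497/86) - 198769/388345 = 314170/(11225801583/12790006) - 198769/388345 = 314170*(12790006/11225801583) - 198769/388345 = 4018236185020/11225801583 - 198769/388345 = 1558230589916740573/4359483915750135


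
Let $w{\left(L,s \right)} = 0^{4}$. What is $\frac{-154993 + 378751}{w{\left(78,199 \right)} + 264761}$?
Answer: $\frac{223758}{264761} \approx 0.84513$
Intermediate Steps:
$w{\left(L,s \right)} = 0$
$\frac{-154993 + 378751}{w{\left(78,199 \right)} + 264761} = \frac{-154993 + 378751}{0 + 264761} = \frac{223758}{264761}$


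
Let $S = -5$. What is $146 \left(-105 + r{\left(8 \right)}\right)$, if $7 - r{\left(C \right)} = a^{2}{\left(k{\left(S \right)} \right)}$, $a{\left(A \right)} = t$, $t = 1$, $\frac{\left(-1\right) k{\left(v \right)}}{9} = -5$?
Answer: $-14454$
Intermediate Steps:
$k{\left(v \right)} = 45$ ($k{\left(v \right)} = \left(-9\right) \left(-5\right) = 45$)
$a{\left(A \right)} = 1$
$r{\left(C \right)} = 6$ ($r{\left(C \right)} = 7 - 1^{2} = 7 - 1 = 6$)
$146 \left(-105 + r{\left(8 \right)}\right) = 146 \left(-105 + 6\right) = 146 \left(-99\right) = -14454$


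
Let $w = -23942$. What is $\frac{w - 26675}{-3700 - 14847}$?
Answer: $\frac{50617}{18547} \approx 2.7291$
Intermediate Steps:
$\frac{w - 26675}{-3700 - 14847} = \frac{-23942 - 26675}{-3700 - 14847} = - \frac{50617}{-18547} = \left(-50617\right) \left(- \frac{1}{18547}\right) = \frac{50617}{18547}$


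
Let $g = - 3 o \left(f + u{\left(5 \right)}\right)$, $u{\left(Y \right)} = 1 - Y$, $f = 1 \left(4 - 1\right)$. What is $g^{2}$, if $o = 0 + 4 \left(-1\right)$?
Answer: $144$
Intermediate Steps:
$f = 3$ ($f = 1 \cdot 3 = 3$)
$o = -4$ ($o = 0 - 4 = -4$)
$g = -12$ ($g = \left(-3\right) \left(-4\right) \left(3 + \left(1 - 5\right)\right) = 12 \left(3 + \left(1 - 5\right)\right) = 12 \left(3 - 4\right) = 12 \left(-1\right) = -12$)
$g^{2} = \left(-12\right)^{2} = 144$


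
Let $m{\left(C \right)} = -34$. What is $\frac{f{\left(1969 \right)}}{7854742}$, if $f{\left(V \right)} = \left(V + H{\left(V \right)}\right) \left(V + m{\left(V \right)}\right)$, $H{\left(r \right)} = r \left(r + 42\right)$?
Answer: $\frac{3832875090}{3927371} \approx 975.94$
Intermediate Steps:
$H{\left(r \right)} = r \left(42 + r\right)$
$f{\left(V \right)} = \left(-34 + V\right) \left(V + V \left(42 + V\right)\right)$ ($f{\left(V \right)} = \left(V + V \left(42 + V\right)\right) \left(V - 34\right) = \left(V + V \left(42 + V\right)\right) \left(-34 + V\right) = \left(-34 + V\right) \left(V + V \left(42 + V\right)\right)$)
$\frac{f{\left(1969 \right)}}{7854742} = \frac{1969 \left(-1462 + 1969^{2} + 9 \cdot 1969\right)}{7854742} = 1969 \left(-1462 + 3876961 + 17721\right) \frac{1}{7854742} = 1969 \cdot 3893220 \cdot \frac{1}{7854742} = 7665750180 \cdot \frac{1}{7854742} = \frac{3832875090}{3927371}$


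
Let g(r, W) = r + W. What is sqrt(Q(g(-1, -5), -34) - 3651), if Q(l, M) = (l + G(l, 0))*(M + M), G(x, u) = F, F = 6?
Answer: I*sqrt(3651) ≈ 60.424*I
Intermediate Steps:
g(r, W) = W + r
G(x, u) = 6
Q(l, M) = 2*M*(6 + l) (Q(l, M) = (l + 6)*(M + M) = (6 + l)*(2*M) = 2*M*(6 + l))
sqrt(Q(g(-1, -5), -34) - 3651) = sqrt(2*(-34)*(6 + (-5 - 1)) - 3651) = sqrt(2*(-34)*(6 - 6) - 3651) = sqrt(2*(-34)*0 - 3651) = sqrt(0 - 3651) = sqrt(-3651) = I*sqrt(3651)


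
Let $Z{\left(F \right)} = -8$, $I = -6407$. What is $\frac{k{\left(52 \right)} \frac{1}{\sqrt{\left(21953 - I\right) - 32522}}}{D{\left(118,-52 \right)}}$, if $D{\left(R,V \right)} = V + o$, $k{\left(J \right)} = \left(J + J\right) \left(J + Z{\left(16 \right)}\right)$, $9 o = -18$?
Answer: $\frac{1144 i \sqrt{4162}}{56187} \approx 1.3135 i$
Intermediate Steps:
$o = -2$ ($o = \frac{1}{9} \left(-18\right) = -2$)
$k{\left(J \right)} = 2 J \left(-8 + J\right)$ ($k{\left(J \right)} = \left(J + J\right) \left(J - 8\right) = 2 J \left(-8 + J\right)$)
$D{\left(R,V \right)} = -2 + V$ ($D{\left(R,V \right)} = V - 2 = -2 + V$)
$\frac{k{\left(52 \right)} \frac{1}{\sqrt{\left(21953 - I\right) - 32522}}}{D{\left(118,-52 \right)}} = \frac{2 \cdot 52 \left(-8 + 52\right) \frac{1}{\sqrt{\left(21953 - -6407\right) - 32522}}}{-2 - 52} = \frac{2 \cdot 52 \cdot 44 \frac{1}{\sqrt{\left(21953 + 6407\right) - 32522}}}{-54} = \frac{4576}{\sqrt{28360 - 32522}} \left(- \frac{1}{54}\right) = \frac{4576}{\sqrt{-4162}} \left(- \frac{1}{54}\right) = \frac{4576}{i \sqrt{4162}} \left(- \frac{1}{54}\right) = 4576 \left(- \frac{i \sqrt{4162}}{4162}\right) \left(- \frac{1}{54}\right) = - \frac{2288 i \sqrt{4162}}{2081} \left(- \frac{1}{54}\right) = \frac{1144 i \sqrt{4162}}{56187}$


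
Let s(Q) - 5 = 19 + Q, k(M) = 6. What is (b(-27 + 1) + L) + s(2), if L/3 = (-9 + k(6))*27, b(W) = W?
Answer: -243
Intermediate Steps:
L = -243 (L = 3*((-9 + 6)*27) = 3*(-3*27) = 3*(-81) = -243)
s(Q) = 24 + Q (s(Q) = 5 + (19 + Q) = 24 + Q)
(b(-27 + 1) + L) + s(2) = ((-27 + 1) - 243) + (24 + 2) = (-26 - 243) + 26 = -269 + 26 = -243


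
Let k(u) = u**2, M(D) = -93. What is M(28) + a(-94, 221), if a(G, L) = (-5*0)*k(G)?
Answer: -93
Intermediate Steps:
a(G, L) = 0 (a(G, L) = (-5*0)*G**2 = 0*G**2 = 0)
M(28) + a(-94, 221) = -93 + 0 = -93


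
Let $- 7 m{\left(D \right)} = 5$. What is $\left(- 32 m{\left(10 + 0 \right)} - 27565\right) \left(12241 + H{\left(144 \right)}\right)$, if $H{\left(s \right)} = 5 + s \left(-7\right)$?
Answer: $- \frac{2166630210}{7} \approx -3.0952 \cdot 10^{8}$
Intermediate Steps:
$H{\left(s \right)} = 5 - 7 s$
$m{\left(D \right)} = - \frac{5}{7}$ ($m{\left(D \right)} = \left(- \frac{1}{7}\right) 5 = - \frac{5}{7}$)
$\left(- 32 m{\left(10 + 0 \right)} - 27565\right) \left(12241 + H{\left(144 \right)}\right) = \left(\left(-32\right) \left(- \frac{5}{7}\right) - 27565\right) \left(12241 + \left(5 - 1008\right)\right) = \left(\frac{160}{7} - 27565\right) \left(12241 + \left(5 - 1008\right)\right) = - \frac{192795 \left(12241 - 1003\right)}{7} = \left(- \frac{192795}{7}\right) 11238 = - \frac{2166630210}{7}$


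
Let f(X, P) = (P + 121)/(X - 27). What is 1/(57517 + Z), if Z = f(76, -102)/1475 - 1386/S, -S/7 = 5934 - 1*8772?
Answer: 3107825/178752554517 ≈ 1.7386e-5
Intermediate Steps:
S = 19866 (S = -7*(5934 - 1*8772) = -7*(5934 - 8772) = -7*(-2838) = 19866)
f(X, P) = (121 + P)/(-27 + X)
Z = -216008/3107825 (Z = ((121 - 102)/(-27 + 76))/1475 - 1386/19866 = (19/49)*(1/1475) - 1386*1/19866 = ((1/49)*19)*(1/1475) - 3/43 = (19/49)*(1/1475) - 3/43 = 19/72275 - 3/43 = -216008/3107825 ≈ -0.069504)
1/(57517 + Z) = 1/(57517 - 216008/3107825) = 1/(178752554517/3107825) = 3107825/178752554517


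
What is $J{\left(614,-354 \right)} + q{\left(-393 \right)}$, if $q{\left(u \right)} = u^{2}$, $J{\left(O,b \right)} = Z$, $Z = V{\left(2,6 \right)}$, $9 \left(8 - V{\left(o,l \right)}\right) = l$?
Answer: $\frac{463369}{3} \approx 1.5446 \cdot 10^{5}$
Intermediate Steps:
$V{\left(o,l \right)} = 8 - \frac{l}{9}$
$Z = \frac{22}{3}$ ($Z = 8 - \frac{2}{3} = \frac{22}{3} \approx 7.3333$)
$J{\left(O,b \right)} = \frac{22}{3}$
$J{\left(614,-354 \right)} + q{\left(-393 \right)} = \frac{22}{3} + \left(-393\right)^{2} = \frac{22}{3} + 154449 = \frac{463369}{3}$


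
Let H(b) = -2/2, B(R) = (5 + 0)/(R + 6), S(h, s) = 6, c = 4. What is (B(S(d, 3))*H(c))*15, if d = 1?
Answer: -25/4 ≈ -6.2500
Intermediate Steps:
B(R) = 5/(6 + R)
H(b) = -1 (H(b) = -2*½ = -1)
(B(S(d, 3))*H(c))*15 = ((5/(6 + 6))*(-1))*15 = ((5/12)*(-1))*15 = -5/12*15 = -25/4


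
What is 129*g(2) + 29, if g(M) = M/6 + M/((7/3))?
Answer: 1278/7 ≈ 182.57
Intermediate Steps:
g(M) = 25*M/42 (g(M) = M*(1/6) + M/((7*(1/3))) = M/6 + M/(7/3) = M/6 + M*(3/7) = M/6 + 3*M/7 = 25*M/42)
129*g(2) + 29 = 129*((25/42)*2) + 29 = 129*(25/21) + 29 = 1075/7 + 29 = 1278/7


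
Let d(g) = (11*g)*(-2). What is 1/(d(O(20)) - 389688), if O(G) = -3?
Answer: -1/389622 ≈ -2.5666e-6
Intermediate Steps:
d(g) = -22*g
1/(d(O(20)) - 389688) = 1/(-22*(-3) - 389688) = 1/(66 - 389688) = 1/(-389622) = -1/389622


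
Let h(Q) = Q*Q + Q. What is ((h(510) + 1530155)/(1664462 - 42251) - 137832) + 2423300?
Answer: 3707513120513/1622211 ≈ 2.2855e+6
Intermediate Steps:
h(Q) = Q + Q² (h(Q) = Q² + Q = Q + Q²)
((h(510) + 1530155)/(1664462 - 42251) - 137832) + 2423300 = ((510*(1 + 510) + 1530155)/(1664462 - 42251) - 137832) + 2423300 = ((510*511 + 1530155)/1622211 - 137832) + 2423300 = ((260610 + 1530155)*(1/1622211) - 137832) + 2423300 = (1790765*(1/1622211) - 137832) + 2423300 = (1790765/1622211 - 137832) + 2423300 = -223590795787/1622211 + 2423300 = 3707513120513/1622211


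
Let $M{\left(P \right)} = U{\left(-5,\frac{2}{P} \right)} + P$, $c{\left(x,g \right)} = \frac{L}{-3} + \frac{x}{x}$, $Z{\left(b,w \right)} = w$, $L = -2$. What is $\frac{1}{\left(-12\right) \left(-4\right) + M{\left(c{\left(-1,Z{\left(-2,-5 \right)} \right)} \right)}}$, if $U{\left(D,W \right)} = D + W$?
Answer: $\frac{15}{688} \approx 0.021802$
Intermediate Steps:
$c{\left(x,g \right)} = \frac{5}{3}$ ($c{\left(x,g \right)} = - \frac{2}{-3} + \frac{x}{x} = \left(-2\right) \left(- \frac{1}{3}\right) + 1 = \frac{2}{3} + 1 = \frac{5}{3}$)
$M{\left(P \right)} = -5 + P + \frac{2}{P}$ ($M{\left(P \right)} = \left(-5 + \frac{2}{P}\right) + P = -5 + P + \frac{2}{P}$)
$\frac{1}{\left(-12\right) \left(-4\right) + M{\left(c{\left(-1,Z{\left(-2,-5 \right)} \right)} \right)}} = \frac{1}{\left(-12\right) \left(-4\right) + \left(-5 + \frac{5}{3} + \frac{2}{\frac{5}{3}}\right)} = \frac{1}{48 + \left(-5 + \frac{5}{3} + 2 \cdot \frac{3}{5}\right)} = \frac{1}{48 + \left(-5 + \frac{5}{3} + \frac{6}{5}\right)} = \frac{1}{48 - \frac{32}{15}} = \frac{1}{\frac{688}{15}} = \frac{15}{688}$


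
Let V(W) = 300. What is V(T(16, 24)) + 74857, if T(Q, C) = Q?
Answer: 75157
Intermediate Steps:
V(T(16, 24)) + 74857 = 300 + 74857 = 75157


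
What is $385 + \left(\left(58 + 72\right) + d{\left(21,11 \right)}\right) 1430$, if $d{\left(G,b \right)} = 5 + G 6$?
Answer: $373615$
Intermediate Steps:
$d{\left(G,b \right)} = 5 + 6 G$
$385 + \left(\left(58 + 72\right) + d{\left(21,11 \right)}\right) 1430 = 385 + \left(\left(58 + 72\right) + \left(5 + 6 \cdot 21\right)\right) 1430 = 385 + \left(130 + \left(5 + 126\right)\right) 1430 = 385 + \left(130 + 131\right) 1430 = 385 + 261 \cdot 1430 = 385 + 373230 = 373615$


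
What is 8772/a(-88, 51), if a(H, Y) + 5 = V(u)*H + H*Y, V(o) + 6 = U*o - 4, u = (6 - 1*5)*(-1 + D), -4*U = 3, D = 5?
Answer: -516/197 ≈ -2.6193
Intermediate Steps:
U = -¾ (U = -¼*3 = -¾ ≈ -0.75000)
u = 4 (u = (6 - 1*5)*(-1 + 5) = (6 - 5)*4 = 1*4 = 4)
V(o) = -10 - 3*o/4 (V(o) = -6 + (-3*o/4 - 4) = -6 + (-4 - 3*o/4) = -10 - 3*o/4)
a(H, Y) = -5 - 13*H + H*Y (a(H, Y) = -5 + ((-10 - ¾*4)*H + H*Y) = -5 + ((-10 - 3)*H + H*Y) = -5 + (-13*H + H*Y) = -5 - 13*H + H*Y)
8772/a(-88, 51) = 8772/(-5 - 13*(-88) - 88*51) = 8772/(-5 + 1144 - 4488) = 8772/(-3349) = 8772*(-1/3349) = -516/197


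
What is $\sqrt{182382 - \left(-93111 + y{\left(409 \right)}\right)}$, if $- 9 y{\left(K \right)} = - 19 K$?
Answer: $\frac{\sqrt{2471666}}{3} \approx 524.05$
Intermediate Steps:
$y{\left(K \right)} = \frac{19 K}{9}$ ($y{\left(K \right)} = - \frac{\left(-19\right) K}{9} = \frac{19 K}{9}$)
$\sqrt{182382 - \left(-93111 + y{\left(409 \right)}\right)} = \sqrt{182382 + \left(93111 - \frac{19}{9} \cdot 409\right)} = \sqrt{182382 + \left(93111 - \frac{7771}{9}\right)} = \sqrt{182382 + \frac{830228}{9}} = \sqrt{\frac{2471666}{9}} = \frac{\sqrt{2471666}}{3}$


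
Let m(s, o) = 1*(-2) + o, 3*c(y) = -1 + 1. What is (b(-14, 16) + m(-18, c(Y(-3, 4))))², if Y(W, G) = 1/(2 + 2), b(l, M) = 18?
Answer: 256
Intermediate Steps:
Y(W, G) = ¼ (Y(W, G) = 1/4 = ¼)
c(y) = 0 (c(y) = (-1 + 1)/3 = (⅓)*0 = 0)
m(s, o) = -2 + o
(b(-14, 16) + m(-18, c(Y(-3, 4))))² = (18 + (-2 + 0))² = (18 - 2)² = 16² = 256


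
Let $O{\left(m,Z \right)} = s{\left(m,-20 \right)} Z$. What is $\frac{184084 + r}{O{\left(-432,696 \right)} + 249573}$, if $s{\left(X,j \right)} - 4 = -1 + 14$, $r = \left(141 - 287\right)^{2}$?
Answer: $\frac{41080}{52281} \approx 0.78575$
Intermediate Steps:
$r = 21316$ ($r = \left(-146\right)^{2} = 21316$)
$s{\left(X,j \right)} = 17$ ($s{\left(X,j \right)} = 4 + \left(-1 + 14\right) = 4 + 13 = 17$)
$O{\left(m,Z \right)} = 17 Z$
$\frac{184084 + r}{O{\left(-432,696 \right)} + 249573} = \frac{184084 + 21316}{17 \cdot 696 + 249573} = \frac{205400}{11832 + 249573} = \frac{205400}{261405} = 205400 \cdot \frac{1}{261405} = \frac{41080}{52281}$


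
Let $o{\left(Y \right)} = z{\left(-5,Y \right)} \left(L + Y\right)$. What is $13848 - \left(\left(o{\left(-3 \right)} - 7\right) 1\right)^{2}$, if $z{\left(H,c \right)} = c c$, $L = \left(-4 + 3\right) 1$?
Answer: $11999$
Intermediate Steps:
$L = -1$ ($L = \left(-1\right) 1 = -1$)
$z{\left(H,c \right)} = c^{2}$
$o{\left(Y \right)} = Y^{2} \left(-1 + Y\right)$
$13848 - \left(\left(o{\left(-3 \right)} - 7\right) 1\right)^{2} = 13848 - \left(\left(\left(-3\right)^{2} \left(-1 - 3\right) - 7\right) 1\right)^{2} = 13848 - \left(\left(9 \left(-4\right) - 7\right) 1\right)^{2} = 13848 - \left(\left(-36 - 7\right) 1\right)^{2} = 13848 - \left(\left(-43\right) 1\right)^{2} = 13848 - \left(-43\right)^{2} = 13848 - 1849 = 11999$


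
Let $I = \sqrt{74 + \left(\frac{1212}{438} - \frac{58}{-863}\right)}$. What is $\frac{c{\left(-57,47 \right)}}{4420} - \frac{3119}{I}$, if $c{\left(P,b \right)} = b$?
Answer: $\frac{47}{4420} - \frac{3119 \sqrt{304945777514}}{4840486} \approx -355.82$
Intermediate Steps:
$I = \frac{\sqrt{304945777514}}{62999}$ ($I = \sqrt{74 + \left(1212 \cdot \frac{1}{438} - - \frac{58}{863}\right)} = \sqrt{74 + \left(\frac{202}{73} + \frac{58}{863}\right)} = \sqrt{74 + \frac{178560}{62999}} = \sqrt{\frac{4840486}{62999}} = \frac{\sqrt{304945777514}}{62999} \approx 8.7655$)
$\frac{c{\left(-57,47 \right)}}{4420} - \frac{3119}{I} = \frac{47}{4420} - \frac{3119}{\frac{1}{62999} \sqrt{304945777514}} = 47 \cdot \frac{1}{4420} - 3119 \frac{\sqrt{304945777514}}{4840486} = \frac{47}{4420} - \frac{3119 \sqrt{304945777514}}{4840486}$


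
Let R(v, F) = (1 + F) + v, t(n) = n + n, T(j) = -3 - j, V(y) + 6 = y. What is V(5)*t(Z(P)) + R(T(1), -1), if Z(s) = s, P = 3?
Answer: -10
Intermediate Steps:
V(y) = -6 + y
t(n) = 2*n
R(v, F) = 1 + F + v
V(5)*t(Z(P)) + R(T(1), -1) = (-6 + 5)*(2*3) + (1 - 1 + (-3 - 1*1)) = -1*6 + (1 - 1 + (-3 - 1)) = -6 + (1 - 1 - 4) = -6 - 4 = -10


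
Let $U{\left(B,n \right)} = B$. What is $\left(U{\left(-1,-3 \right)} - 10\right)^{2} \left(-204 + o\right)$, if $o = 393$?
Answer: $22869$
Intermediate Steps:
$\left(U{\left(-1,-3 \right)} - 10\right)^{2} \left(-204 + o\right) = \left(-1 - 10\right)^{2} \left(-204 + 393\right) = \left(-11\right)^{2} \cdot 189 = 121 \cdot 189 = 22869$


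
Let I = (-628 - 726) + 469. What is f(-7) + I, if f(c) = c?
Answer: -892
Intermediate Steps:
I = -885 (I = -1354 + 469 = -885)
f(-7) + I = -7 - 885 = -892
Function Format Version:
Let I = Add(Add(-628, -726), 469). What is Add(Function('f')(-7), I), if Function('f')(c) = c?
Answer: -892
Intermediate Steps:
I = -885 (I = Add(-1354, 469) = -885)
Add(Function('f')(-7), I) = Add(-7, -885) = -892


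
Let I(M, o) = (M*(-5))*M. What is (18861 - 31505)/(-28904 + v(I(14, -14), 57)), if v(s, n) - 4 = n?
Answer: 12644/28843 ≈ 0.43837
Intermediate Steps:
I(M, o) = -5*M**2 (I(M, o) = (-5*M)*M = -5*M**2)
v(s, n) = 4 + n
(18861 - 31505)/(-28904 + v(I(14, -14), 57)) = (18861 - 31505)/(-28904 + (4 + 57)) = -12644/(-28904 + 61) = -12644/(-28843) = -12644*(-1/28843) = 12644/28843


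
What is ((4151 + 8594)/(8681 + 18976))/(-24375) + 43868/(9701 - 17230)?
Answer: -5914648411921/1015119070875 ≈ -5.8266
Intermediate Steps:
((4151 + 8594)/(8681 + 18976))/(-24375) + 43868/(9701 - 17230) = (12745/27657)*(-1/24375) + 43868/(-7529) = (12745*(1/27657))*(-1/24375) + 43868*(-1/7529) = (12745/27657)*(-1/24375) - 43868/7529 = -2549/134827875 - 43868/7529 = -5914648411921/1015119070875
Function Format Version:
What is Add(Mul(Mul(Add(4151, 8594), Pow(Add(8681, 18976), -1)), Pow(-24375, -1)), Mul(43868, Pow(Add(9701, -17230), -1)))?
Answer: Rational(-5914648411921, 1015119070875) ≈ -5.8266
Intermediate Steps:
Add(Mul(Mul(Add(4151, 8594), Pow(Add(8681, 18976), -1)), Pow(-24375, -1)), Mul(43868, Pow(Add(9701, -17230), -1))) = Add(Mul(Mul(12745, Pow(27657, -1)), Rational(-1, 24375)), Mul(43868, Pow(-7529, -1))) = Add(Mul(Mul(12745, Rational(1, 27657)), Rational(-1, 24375)), Mul(43868, Rational(-1, 7529))) = Add(Mul(Rational(12745, 27657), Rational(-1, 24375)), Rational(-43868, 7529)) = Add(Rational(-2549, 134827875), Rational(-43868, 7529)) = Rational(-5914648411921, 1015119070875)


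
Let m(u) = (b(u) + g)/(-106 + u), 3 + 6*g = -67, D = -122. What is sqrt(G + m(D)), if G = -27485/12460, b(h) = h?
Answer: I*sqrt(2042367817)/35511 ≈ 1.2726*I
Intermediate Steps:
G = -5497/2492 (G = -27485*1/12460 = -5497/2492 ≈ -2.2059)
g = -35/3 (g = -1/2 + (1/6)*(-67) = -1/2 - 67/6 = -35/3 ≈ -11.667)
m(u) = (-35/3 + u)/(-106 + u) (m(u) = (u - 35/3)/(-106 + u) = (-35/3 + u)/(-106 + u))
sqrt(G + m(D)) = sqrt(-5497/2492 + (-35/3 - 122)/(-106 - 122)) = sqrt(-5497/2492 - 401/3/(-228)) = sqrt(-5497/2492 - 1/228*(-401/3)) = sqrt(-5497/2492 + 401/684) = sqrt(-172541/106533) = I*sqrt(2042367817)/35511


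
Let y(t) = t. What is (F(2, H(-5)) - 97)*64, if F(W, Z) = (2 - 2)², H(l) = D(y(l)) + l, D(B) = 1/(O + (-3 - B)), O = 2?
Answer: -6208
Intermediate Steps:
D(B) = 1/(-1 - B) (D(B) = 1/(2 + (-3 - B)) = 1/(-1 - B))
H(l) = l - 1/(1 + l) (H(l) = -1/(1 + l) + l = l - 1/(1 + l))
F(W, Z) = 0 (F(W, Z) = 0² = 0)
(F(2, H(-5)) - 97)*64 = (0 - 97)*64 = -97*64 = -6208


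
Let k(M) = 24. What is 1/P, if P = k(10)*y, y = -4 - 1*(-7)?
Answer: 1/72 ≈ 0.013889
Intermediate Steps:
y = 3 (y = -4 + 7 = 3)
P = 72 (P = 24*3 = 72)
1/P = 1/72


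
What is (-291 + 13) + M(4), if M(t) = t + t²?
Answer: -258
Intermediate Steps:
(-291 + 13) + M(4) = (-291 + 13) + 4*(1 + 4) = -278 + 4*5 = -278 + 20 = -258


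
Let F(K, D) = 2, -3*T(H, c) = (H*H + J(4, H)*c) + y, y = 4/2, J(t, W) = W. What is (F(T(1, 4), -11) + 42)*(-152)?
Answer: -6688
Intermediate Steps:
y = 2 (y = 4*(1/2) = 2)
T(H, c) = -2/3 - H**2/3 - H*c/3 (T(H, c) = -((H*H + H*c) + 2)/3 = -((H**2 + H*c) + 2)/3 = -(2 + H**2 + H*c)/3 = -2/3 - H**2/3 - H*c/3)
(F(T(1, 4), -11) + 42)*(-152) = (2 + 42)*(-152) = 44*(-152) = -6688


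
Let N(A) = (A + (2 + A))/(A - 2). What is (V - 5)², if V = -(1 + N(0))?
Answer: 25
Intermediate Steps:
N(A) = (2 + 2*A)/(-2 + A)
V = 0 (V = -(1 + 2*(1 + 0)/(-2 + 0)) = -(1 + 2*1/(-2)) = -(1 + 2*(-½)*1) = -(1 - 1) = -1*0 = 0)
(V - 5)² = (0 - 5)² = (-5)² = 25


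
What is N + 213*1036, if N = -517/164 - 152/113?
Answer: 4089336027/18532 ≈ 2.2066e+5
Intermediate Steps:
N = -83349/18532 (N = -517*1/164 - 152*1/113 = -517/164 - 152/113 = -83349/18532 ≈ -4.4976)
N + 213*1036 = -83349/18532 + 213*1036 = -83349/18532 + 220668 = 4089336027/18532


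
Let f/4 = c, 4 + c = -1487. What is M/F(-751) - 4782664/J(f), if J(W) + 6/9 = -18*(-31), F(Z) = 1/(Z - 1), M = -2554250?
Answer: 401444570501/209 ≈ 1.9208e+9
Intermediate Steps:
c = -1491 (c = -4 - 1487 = -1491)
f = -5964 (f = 4*(-1491) = -5964)
F(Z) = 1/(-1 + Z)
J(W) = 1672/3 (J(W) = -⅔ - 18*(-31) = -⅔ + 558 = 1672/3)
M/F(-751) - 4782664/J(f) = -2554250/(1/(-1 - 751)) - 4782664/1672/3 = -2554250/(1/(-752)) - 4782664*3/1672 = -2554250/(-1/752) - 1793499/209 = -2554250*(-752) - 1793499/209 = 1920796000 - 1793499/209 = 401444570501/209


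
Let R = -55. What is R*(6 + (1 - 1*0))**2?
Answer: -2695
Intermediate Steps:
R*(6 + (1 - 1*0))**2 = -55*(6 + (1 - 1*0))**2 = -55*(6 + (1 + 0))**2 = -55*(6 + 1)**2 = -55*7**2 = -55*49 = -2695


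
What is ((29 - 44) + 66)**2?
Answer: 2601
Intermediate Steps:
((29 - 44) + 66)**2 = (-15 + 66)**2 = 51**2 = 2601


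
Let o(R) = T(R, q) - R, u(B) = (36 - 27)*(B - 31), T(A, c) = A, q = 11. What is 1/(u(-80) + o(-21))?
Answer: -1/999 ≈ -0.0010010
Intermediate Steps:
u(B) = -279 + 9*B (u(B) = 9*(-31 + B) = -279 + 9*B)
o(R) = 0 (o(R) = R - R = 0)
1/(u(-80) + o(-21)) = 1/((-279 + 9*(-80)) + 0) = 1/((-279 - 720) + 0) = 1/(-999 + 0) = 1/(-999) = -1/999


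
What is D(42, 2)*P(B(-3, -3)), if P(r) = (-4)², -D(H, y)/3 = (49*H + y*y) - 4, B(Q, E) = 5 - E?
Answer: -98784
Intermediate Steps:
D(H, y) = 12 - 147*H - 3*y² (D(H, y) = -3*((49*H + y*y) - 4) = -3*((49*H + y²) - 4) = -3*((y² + 49*H) - 4) = -3*(-4 + y² + 49*H) = 12 - 147*H - 3*y²)
P(r) = 16
D(42, 2)*P(B(-3, -3)) = (12 - 147*42 - 3*2²)*16 = (12 - 6174 - 3*4)*16 = (12 - 6174 - 12)*16 = -6174*16 = -98784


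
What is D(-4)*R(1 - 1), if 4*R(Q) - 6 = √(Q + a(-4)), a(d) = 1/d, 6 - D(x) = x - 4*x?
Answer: -9 - 3*I/4 ≈ -9.0 - 0.75*I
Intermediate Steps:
D(x) = 6 + 3*x (D(x) = 6 - (x - 4*x) = 6 - (-3)*x = 6 + 3*x)
a(d) = 1/d
R(Q) = 3/2 + √(-¼ + Q)/4 (R(Q) = 3/2 + √(Q + 1/(-4))/4 = 3/2 + √(Q - ¼)/4 = 3/2 + √(-¼ + Q)/4)
D(-4)*R(1 - 1) = (6 + 3*(-4))*(3/2 + √(-1 + 4*(1 - 1))/8) = (6 - 12)*(3/2 + √(-1 + 4*0)/8) = -6*(3/2 + √(-1 + 0)/8) = -6*(3/2 + √(-1)/8) = -6*(3/2 + I/8) = -9 - 3*I/4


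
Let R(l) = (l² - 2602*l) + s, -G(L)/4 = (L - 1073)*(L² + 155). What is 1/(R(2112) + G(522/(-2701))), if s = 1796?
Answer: -19704878101/7242406607009064 ≈ -2.7208e-6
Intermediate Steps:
G(L) = -4*(-1073 + L)*(155 + L²) (G(L) = -4*(L - 1073)*(L² + 155) = -4*(-1073 + L)*(155 + L²))
R(l) = 1796 + l² - 2602*l (R(l) = (l² - 2602*l) + 1796 = 1796 + l² - 2602*l)
1/(R(2112) + G(522/(-2701))) = 1/((1796 + 2112² - 2602*2112) + (665260 - 323640/(-2701) - 4*(522/(-2701))³ + 4292*(522/(-2701))²)) = 1/((1796 + 4460544 - 5495424) + (665260 - 323640*(-1)/2701 - 4*(522*(-1/2701))³ + 4292*(522*(-1/2701))²)) = 1/(-1033084 + (665260 - 620*(-522/2701) - 4*(-522/2701)³ + 4292*(-522/2701)²)) = 1/(-1033084 + (665260 + 323640/2701 - 4*(-142236648/19704878101) + 4292*(272484/7295401))) = 1/(-1033084 + (665260 + 323640/2701 + 568946592/19704878101 + 31608144/197173)) = 1/(-1033084 + 13114387681084420/19704878101) = 1/(-7242406607009064/19704878101) = -19704878101/7242406607009064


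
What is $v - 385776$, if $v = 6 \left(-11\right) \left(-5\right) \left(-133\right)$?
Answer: $-429666$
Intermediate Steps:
$v = -43890$ ($v = \left(-66\right) \left(-5\right) \left(-133\right) = 330 \left(-133\right) = -43890$)
$v - 385776 = -43890 - 385776 = -429666$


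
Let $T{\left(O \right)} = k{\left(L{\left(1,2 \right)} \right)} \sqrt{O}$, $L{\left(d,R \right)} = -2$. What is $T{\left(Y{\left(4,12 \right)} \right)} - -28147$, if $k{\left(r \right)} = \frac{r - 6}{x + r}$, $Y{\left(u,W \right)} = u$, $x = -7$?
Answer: $\frac{253339}{9} \approx 28149.0$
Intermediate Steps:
$k{\left(r \right)} = \frac{-6 + r}{-7 + r}$ ($k{\left(r \right)} = \frac{r - 6}{-7 + r} = \frac{-6 + r}{-7 + r}$)
$T{\left(O \right)} = \frac{8 \sqrt{O}}{9}$ ($T{\left(O \right)} = \frac{-6 - 2}{-7 - 2} \sqrt{O} = \frac{1}{-9} \left(-8\right) \sqrt{O} = \left(- \frac{1}{9}\right) \left(-8\right) \sqrt{O} = \frac{8 \sqrt{O}}{9}$)
$T{\left(Y{\left(4,12 \right)} \right)} - -28147 = \frac{8 \sqrt{4}}{9} - -28147 = \frac{8}{9} \cdot 2 + 28147 = \frac{16}{9} + 28147 = \frac{253339}{9}$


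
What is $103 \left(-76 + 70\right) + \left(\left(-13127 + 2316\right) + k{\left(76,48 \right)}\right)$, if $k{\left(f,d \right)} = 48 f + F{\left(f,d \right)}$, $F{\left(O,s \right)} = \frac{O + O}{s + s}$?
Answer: $- \frac{93353}{12} \approx -7779.4$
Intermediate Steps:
$F{\left(O,s \right)} = \frac{O}{s}$ ($F{\left(O,s \right)} = \frac{2 O}{2 s} = 2 O \frac{1}{2 s} = \frac{O}{s}$)
$k{\left(f,d \right)} = 48 f + \frac{f}{d}$
$103 \left(-76 + 70\right) + \left(\left(-13127 + 2316\right) + k{\left(76,48 \right)}\right) = 103 \left(-76 + 70\right) + \left(\left(-13127 + 2316\right) + \left(48 \cdot 76 + \frac{76}{48}\right)\right) = 103 \left(-6\right) + \left(-10811 + \left(3648 + 76 \cdot \frac{1}{48}\right)\right) = -618 + \left(-10811 + \left(3648 + \frac{19}{12}\right)\right) = -618 + \left(-10811 + \frac{43795}{12}\right) = -618 - \frac{85937}{12} = - \frac{93353}{12}$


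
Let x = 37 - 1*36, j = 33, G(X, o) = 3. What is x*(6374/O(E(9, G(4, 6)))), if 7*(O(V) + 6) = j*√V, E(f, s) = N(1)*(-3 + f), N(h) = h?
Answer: 312326/795 + 245399*√6/795 ≈ 1149.0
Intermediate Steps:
E(f, s) = -3 + f (E(f, s) = 1*(-3 + f) = -3 + f)
x = 1 (x = 37 - 36 = 1)
O(V) = -6 + 33*√V/7 (O(V) = -6 + (33*√V)/7 = -6 + 33*√V/7)
x*(6374/O(E(9, G(4, 6)))) = 1*(6374/(-6 + 33*√(-3 + 9)/7)) = 1*(6374/(-6 + 33*√6/7)) = 6374/(-6 + 33*√6/7)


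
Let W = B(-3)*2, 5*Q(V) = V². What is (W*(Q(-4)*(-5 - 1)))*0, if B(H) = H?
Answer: 0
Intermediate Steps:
Q(V) = V²/5
W = -6 (W = -3*2 = -6)
(W*(Q(-4)*(-5 - 1)))*0 = -6*(⅕)*(-4)²*(-5 - 1)*0 = -6*(⅕)*16*(-6)*0 = -96*(-6)/5*0 = -6*(-96/5)*0 = (576/5)*0 = 0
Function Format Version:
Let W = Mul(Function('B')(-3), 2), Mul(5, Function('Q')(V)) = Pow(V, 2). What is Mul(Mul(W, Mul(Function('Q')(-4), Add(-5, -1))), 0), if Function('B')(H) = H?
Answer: 0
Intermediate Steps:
Function('Q')(V) = Mul(Rational(1, 5), Pow(V, 2))
W = -6 (W = Mul(-3, 2) = -6)
Mul(Mul(W, Mul(Function('Q')(-4), Add(-5, -1))), 0) = Mul(Mul(-6, Mul(Mul(Rational(1, 5), Pow(-4, 2)), Add(-5, -1))), 0) = Mul(Mul(-6, Mul(Mul(Rational(1, 5), 16), -6)), 0) = Mul(Mul(-6, Mul(Rational(16, 5), -6)), 0) = Mul(Mul(-6, Rational(-96, 5)), 0) = Mul(Rational(576, 5), 0) = 0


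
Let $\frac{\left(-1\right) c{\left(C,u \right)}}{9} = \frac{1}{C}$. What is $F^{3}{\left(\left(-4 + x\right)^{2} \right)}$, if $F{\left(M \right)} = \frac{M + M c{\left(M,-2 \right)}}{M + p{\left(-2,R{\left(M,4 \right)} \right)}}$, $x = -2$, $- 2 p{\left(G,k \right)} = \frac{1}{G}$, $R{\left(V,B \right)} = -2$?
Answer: $\frac{1259712}{3048625} \approx 0.41321$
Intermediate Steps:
$p{\left(G,k \right)} = - \frac{1}{2 G}$
$c{\left(C,u \right)} = - \frac{9}{C}$
$F{\left(M \right)} = \frac{-9 + M}{\frac{1}{4} + M}$ ($F{\left(M \right)} = \frac{M + M \left(- \frac{9}{M}\right)}{M - \frac{1}{2 \left(-2\right)}} = \frac{M - 9}{M - - \frac{1}{4}} = \frac{-9 + M}{M + \frac{1}{4}} = \frac{-9 + M}{\frac{1}{4} + M}$)
$F^{3}{\left(\left(-4 + x\right)^{2} \right)} = \left(\frac{4 \left(-9 + \left(-4 - 2\right)^{2}\right)}{1 + 4 \left(-4 - 2\right)^{2}}\right)^{3} = \left(\frac{4 \left(-9 + \left(-6\right)^{2}\right)}{1 + 4 \left(-6\right)^{2}}\right)^{3} = \left(\frac{4 \left(-9 + 36\right)}{1 + 4 \cdot 36}\right)^{3} = \left(4 \frac{1}{1 + 144} \cdot 27\right)^{3} = \left(4 \cdot \frac{1}{145} \cdot 27\right)^{3} = \left(\frac{108}{145}\right)^{3} = \frac{1259712}{3048625}$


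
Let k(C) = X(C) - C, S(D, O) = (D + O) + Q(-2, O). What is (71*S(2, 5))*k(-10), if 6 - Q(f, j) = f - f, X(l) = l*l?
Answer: 101530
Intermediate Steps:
X(l) = l²
Q(f, j) = 6 (Q(f, j) = 6 - (f - f) = 6 - 1*0 = 6 + 0 = 6)
S(D, O) = 6 + D + O (S(D, O) = (D + O) + 6 = 6 + D + O)
k(C) = C² - C
(71*S(2, 5))*k(-10) = (71*(6 + 2 + 5))*(-10*(-1 - 10)) = (71*13)*(-10*(-11)) = 923*110 = 101530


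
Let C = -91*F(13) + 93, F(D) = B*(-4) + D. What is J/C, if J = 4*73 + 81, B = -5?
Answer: -373/2910 ≈ -0.12818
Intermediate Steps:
F(D) = 20 + D (F(D) = -5*(-4) + D = 20 + D)
J = 373 (J = 292 + 81 = 373)
C = -2910 (C = -91*(20 + 13) + 93 = -91*33 + 93 = -3003 + 93 = -2910)
J/C = 373/(-2910) = 373*(-1/2910) = -373/2910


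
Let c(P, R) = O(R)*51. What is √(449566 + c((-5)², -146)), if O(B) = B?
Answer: 2*√110530 ≈ 664.92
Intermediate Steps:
c(P, R) = 51*R (c(P, R) = R*51 = 51*R)
√(449566 + c((-5)², -146)) = √(449566 + 51*(-146)) = √(449566 - 7446) = √442120 = 2*√110530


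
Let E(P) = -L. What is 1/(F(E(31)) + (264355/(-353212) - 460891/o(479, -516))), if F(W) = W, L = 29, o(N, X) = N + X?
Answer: 13068844/162403454281 ≈ 8.0472e-5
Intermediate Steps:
E(P) = -29 (E(P) = -1*29 = -29)
1/(F(E(31)) + (264355/(-353212) - 460891/o(479, -516))) = 1/(-29 + (264355/(-353212) - 460891/(479 - 516))) = 1/(-29 + (264355*(-1/353212) - 460891/(-37))) = 1/(-29 + (-264355/353212 - 460891*(-1/37))) = 1/(-29 + (-264355/353212 + 460891/37)) = 1/(-29 + 162782450757/13068844) = 1/(162403454281/13068844) = 13068844/162403454281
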